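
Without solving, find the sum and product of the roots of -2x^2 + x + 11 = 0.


For ax^2+bx+c=0: sum = -b/a, product = c/a.
a=-2, b=1, c=11
Sum = -(1)/-2 = 1/2
Product = (11)/-2 = -11/2


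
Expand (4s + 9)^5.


Expand (4s + 9)^5 by repeated multiplication:
  (4s + 9)^2 = 16s^2 + 72s + 81
  (4s + 9)^3 = 64s^3 + 432s^2 + 972s + 729
  (4s + 9)^4 = 256s^4 + 2304s^3 + 7776s^2 + 11664s + 6561
= 1024s^5 + 11520s^4 + 51840s^3 + 116640s^2 + 131220s + 59049


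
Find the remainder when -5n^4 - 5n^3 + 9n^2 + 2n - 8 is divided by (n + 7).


By the Remainder Theorem, the remainder equals p(-7):
  -5*(-7)^4 = -12005
  -5*(-7)^3 = 1715
  9*(-7)^2 = 441
  2*(-7)^1 = -14
  constant: -8
Sum: -12005 + 1715 + 441 - 14 - 8 = -9871


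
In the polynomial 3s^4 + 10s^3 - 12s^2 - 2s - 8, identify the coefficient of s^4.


Read off the coefficient of s^4: 3


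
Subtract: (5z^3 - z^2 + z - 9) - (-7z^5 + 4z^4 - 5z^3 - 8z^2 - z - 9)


Distribute the minus sign:
  (5z^3 - z^2 + z - 9)
- (-7z^5 + 4z^4 - 5z^3 - 8z^2 - z - 9)
Negate second polynomial: 7z^5 - 4z^4 + 5z^3 + 8z^2 + z + 9
Add: 7z^5 - 4z^4 + 10z^3 + 7z^2 + 2z


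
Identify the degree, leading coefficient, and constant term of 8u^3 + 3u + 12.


Highest power of u is 3, with coefficient 8. Constant term is 12.
Degree = 3, leading coefficient = 8, constant term = 12


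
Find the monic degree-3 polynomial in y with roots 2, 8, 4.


p(y) = (y - 2)(y - 8)(y - 4)
Expand: y^3 - 14y^2 + 56y - 64


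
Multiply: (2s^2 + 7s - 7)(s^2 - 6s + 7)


Distribute each term of the first polynomial:
  (2s^2)(s^2 - 6s + 7) = 2s^4 - 12s^3 + 14s^2
  (7s)(s^2 - 6s + 7) = 7s^3 - 42s^2 + 49s
  (-7)(s^2 - 6s + 7) = -7s^2 + 42s - 49
Sum: 2s^4 - 5s^3 - 35s^2 + 91s - 49


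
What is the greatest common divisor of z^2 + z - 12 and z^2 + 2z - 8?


Factor each:
  z^2 + z - 12 = (z + 4)(z - 3)
  z^2 + 2z - 8 = (z + 4)(z - 2)
Common monic factor: z + 4


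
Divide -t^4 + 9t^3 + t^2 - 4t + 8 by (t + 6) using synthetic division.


Synthetic division with c = -6. Coefficients: -1, 9, 1, -4, 8
Bring down -1.
  -1 * -6 = 6; 6 + 9 = 15
  15 * -6 = -90; -90 + 1 = -89
  -89 * -6 = 534; 534 - 4 = 530
  530 * -6 = -3180; -3180 + 8 = -3172
Quotient: -t^3 + 15t^2 - 89t + 530, Remainder: -3172


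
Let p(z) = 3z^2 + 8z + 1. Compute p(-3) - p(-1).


p(-3) = 4
p(-1) = -4
p(-3) - p(-1) = 4 + 4 = 8


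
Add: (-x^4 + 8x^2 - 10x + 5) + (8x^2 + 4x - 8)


Align terms by degree and add:
  -x^4 + 8x^2 - 10x + 5
+ 8x^2 + 4x - 8
= -x^4 + 16x^2 - 6x - 3


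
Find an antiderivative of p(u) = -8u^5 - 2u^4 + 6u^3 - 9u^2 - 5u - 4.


Reverse power rule on each term:
  ∫ -8u^5 du = -(4/3)u^6
  ∫ -2u^4 du = -(2/5)u^5
  ∫ 6u^3 du = (3/2)u^4
  ∫ -9u^2 du = -3u^3
  ∫ -5u du = -(5/2)u^2
  ∫ -4 du = -4u
F(u) = -(4/3)u^6 - (2/5)u^5 + (3/2)u^4 - 3u^3 - (5/2)u^2 - 4u + C


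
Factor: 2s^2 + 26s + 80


Roots satisfy r1 + r2 = -b/a = -13 and r1*r2 = c/a = 40.
So r1 = -8, r2 = -5.
2s^2 + 26s + 80 = 2(s - r1)(s - r2) = 2(s + 8)(s + 5)


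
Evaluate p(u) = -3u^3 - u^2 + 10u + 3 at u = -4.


Using direct substitution:
  -3 * (-4)^3 = 192
  -1 * (-4)^2 = -16
  10 * (-4)^1 = -40
  constant: 3
Sum = 192 - 16 - 40 + 3 = 139


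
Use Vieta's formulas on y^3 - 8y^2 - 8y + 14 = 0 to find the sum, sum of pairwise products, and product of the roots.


Monic cubic y^3+by^2+cy+d=0: sum=-b, pairwise sum=c, product=-d.
b=-8, c=-8, d=14
r1+r2+r3 = 8
r1r2+r1r3+r2r3 = -8
r1r2r3 = -14


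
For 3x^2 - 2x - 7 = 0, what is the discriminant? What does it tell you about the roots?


D = b^2 - 4ac = (-2)^2 - 4(3)(-7) = 4 + 84 = 88
Since D > 0: two distinct irrational roots


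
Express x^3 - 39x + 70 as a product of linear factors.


Try integer roots (divisors of 70). x=2: p(2)=0.
Divide out (x - 2): quotient is x^2 + 2x - 35.
Factor the quadratic: (x - 5)(x + 7)
Result: (x - 2)(x - 5)(x + 7)


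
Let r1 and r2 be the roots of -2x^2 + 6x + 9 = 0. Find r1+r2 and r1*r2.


For ax^2+bx+c=0: sum = -b/a, product = c/a.
a=-2, b=6, c=9
Sum = -(6)/-2 = 3
Product = (9)/-2 = -9/2


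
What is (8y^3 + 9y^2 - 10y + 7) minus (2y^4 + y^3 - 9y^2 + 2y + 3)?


Distribute the minus sign:
  (8y^3 + 9y^2 - 10y + 7)
- (2y^4 + y^3 - 9y^2 + 2y + 3)
Negate second polynomial: -2y^4 - y^3 + 9y^2 - 2y - 3
Add: -2y^4 + 7y^3 + 18y^2 - 12y + 4


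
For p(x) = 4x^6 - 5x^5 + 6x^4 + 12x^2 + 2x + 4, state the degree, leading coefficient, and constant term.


Highest power of x is 6, with coefficient 4. Constant term is 4.
Degree = 6, leading coefficient = 4, constant term = 4


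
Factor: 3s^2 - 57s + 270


Roots satisfy r1 + r2 = -b/a = 19 and r1*r2 = c/a = 90.
So r1 = 10, r2 = 9.
3s^2 - 57s + 270 = 3(s - r1)(s - r2) = 3(s - 10)(s - 9)


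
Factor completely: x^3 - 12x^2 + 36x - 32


Try integer roots (divisors of -32). x=8: p(8)=0.
Divide out (x - 8): quotient is x^2 - 4x + 4.
Factor the quadratic: (x - 2)(x - 2)
Result: (x - 8)(x - 2)(x - 2)


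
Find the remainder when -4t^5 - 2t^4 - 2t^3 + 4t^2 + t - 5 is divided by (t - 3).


By the Remainder Theorem, the remainder equals p(3):
  -4*(3)^5 = -972
  -2*(3)^4 = -162
  -2*(3)^3 = -54
  4*(3)^2 = 36
  1*(3)^1 = 3
  constant: -5
Sum: -972 - 162 - 54 + 36 + 3 - 5 = -1154


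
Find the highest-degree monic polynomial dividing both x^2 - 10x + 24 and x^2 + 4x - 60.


Factor each:
  x^2 - 10x + 24 = (x - 6)(x - 4)
  x^2 + 4x - 60 = (x - 6)(x + 10)
Common monic factor: x - 6


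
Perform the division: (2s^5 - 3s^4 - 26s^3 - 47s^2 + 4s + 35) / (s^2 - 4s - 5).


(2s^5 - 3s^4 - 26s^3 - 47s^2 + 4s + 35) / (s^2 - 4s - 5)
Step 1: 2s^3 * (s^2 - 4s - 5) = 2s^5 - 8s^4 - 10s^3; subtract.
Step 2: 5s^2 * (s^2 - 4s - 5) = 5s^4 - 20s^3 - 25s^2; subtract.
Step 3: 4s * (s^2 - 4s - 5) = 4s^3 - 16s^2 - 20s; subtract.
Step 4: -6 * (s^2 - 4s - 5) = -6s^2 + 24s + 30; subtract.
Quotient: 2s^3 + 5s^2 + 4s - 6, Remainder: 5


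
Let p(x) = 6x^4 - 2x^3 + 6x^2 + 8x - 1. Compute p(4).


Using direct substitution:
  6 * (4)^4 = 1536
  -2 * (4)^3 = -128
  6 * (4)^2 = 96
  8 * (4)^1 = 32
  constant: -1
Sum = 1536 - 128 + 96 + 32 - 1 = 1535


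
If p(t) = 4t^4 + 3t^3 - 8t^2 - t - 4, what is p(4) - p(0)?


p(4) = 1080
p(0) = -4
p(4) - p(0) = 1080 + 4 = 1084


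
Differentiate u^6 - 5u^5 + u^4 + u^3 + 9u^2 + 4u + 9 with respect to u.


Apply the power rule term by term:
  d/du(u^6) = 6u^5
  d/du(-5u^5) = -25u^4
  d/du(u^4) = 4u^3
  d/du(u^3) = 3u^2
  d/du(9u^2) = 18u
  d/du(4u) = 4
  d/du(9) = 0
p'(u) = 6u^5 - 25u^4 + 4u^3 + 3u^2 + 18u + 4


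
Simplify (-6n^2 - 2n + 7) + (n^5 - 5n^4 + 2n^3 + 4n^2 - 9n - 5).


Align terms by degree and add:
  -6n^2 - 2n + 7
+ n^5 - 5n^4 + 2n^3 + 4n^2 - 9n - 5
= n^5 - 5n^4 + 2n^3 - 2n^2 - 11n + 2


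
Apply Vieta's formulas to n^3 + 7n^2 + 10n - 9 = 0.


Monic cubic n^3+bn^2+cn+d=0: sum=-b, pairwise sum=c, product=-d.
b=7, c=10, d=-9
r1+r2+r3 = -7
r1r2+r1r3+r2r3 = 10
r1r2r3 = 9


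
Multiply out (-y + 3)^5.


Expand (-y + 3)^5 by repeated multiplication:
  (-y + 3)^2 = y^2 - 6y + 9
  (-y + 3)^3 = -y^3 + 9y^2 - 27y + 27
  (-y + 3)^4 = y^4 - 12y^3 + 54y^2 - 108y + 81
= -y^5 + 15y^4 - 90y^3 + 270y^2 - 405y + 243


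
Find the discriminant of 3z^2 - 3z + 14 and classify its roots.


D = b^2 - 4ac = (-3)^2 - 4(3)(14) = 9 - 168 = -159
Since D < 0: two complex conjugate roots (no real roots)


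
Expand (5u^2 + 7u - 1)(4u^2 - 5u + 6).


Distribute each term of the first polynomial:
  (5u^2)(4u^2 - 5u + 6) = 20u^4 - 25u^3 + 30u^2
  (7u)(4u^2 - 5u + 6) = 28u^3 - 35u^2 + 42u
  (-1)(4u^2 - 5u + 6) = -4u^2 + 5u - 6
Sum: 20u^4 + 3u^3 - 9u^2 + 47u - 6


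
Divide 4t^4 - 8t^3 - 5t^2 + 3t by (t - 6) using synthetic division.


Synthetic division with c = 6. Coefficients: 4, -8, -5, 3, 0
Bring down 4.
  4 * 6 = 24; 24 - 8 = 16
  16 * 6 = 96; 96 - 5 = 91
  91 * 6 = 546; 546 + 3 = 549
  549 * 6 = 3294; 3294 + 0 = 3294
Quotient: 4t^3 + 16t^2 + 91t + 549, Remainder: 3294


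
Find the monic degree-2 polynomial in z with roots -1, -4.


p(z) = (z + 1)(z + 4)
Expand: z^2 + 5z + 4


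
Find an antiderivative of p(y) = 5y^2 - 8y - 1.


Reverse power rule on each term:
  ∫ 5y^2 dy = (5/3)y^3
  ∫ -8y dy = -4y^2
  ∫ -1 dy = -y
F(y) = (5/3)y^3 - 4y^2 - y + C


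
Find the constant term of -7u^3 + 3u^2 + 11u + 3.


Read off the constant term: 3


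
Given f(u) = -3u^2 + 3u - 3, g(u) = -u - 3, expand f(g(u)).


Substitute g(u) into f:
f(g(u)) = -3*(-u - 3)^2 + 3*(-u - 3) + (-3)
(-u - 3)^2 = u^2 + 6u + 9
Expand and combine: -3u^2 - 21u - 39


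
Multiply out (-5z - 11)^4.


Expand (-5z - 11)^4 by repeated multiplication:
  (-5z - 11)^2 = 25z^2 + 110z + 121
  (-5z - 11)^3 = -125z^3 - 825z^2 - 1815z - 1331
= 625z^4 + 5500z^3 + 18150z^2 + 26620z + 14641


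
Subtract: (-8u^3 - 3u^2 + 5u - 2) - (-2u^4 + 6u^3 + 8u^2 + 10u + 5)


Distribute the minus sign:
  (-8u^3 - 3u^2 + 5u - 2)
- (-2u^4 + 6u^3 + 8u^2 + 10u + 5)
Negate second polynomial: 2u^4 - 6u^3 - 8u^2 - 10u - 5
Add: 2u^4 - 14u^3 - 11u^2 - 5u - 7


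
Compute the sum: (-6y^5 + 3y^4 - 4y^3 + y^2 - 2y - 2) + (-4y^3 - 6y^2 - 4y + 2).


Align terms by degree and add:
  -6y^5 + 3y^4 - 4y^3 + y^2 - 2y - 2
  -4y^3 - 6y^2 - 4y + 2
= -6y^5 + 3y^4 - 8y^3 - 5y^2 - 6y


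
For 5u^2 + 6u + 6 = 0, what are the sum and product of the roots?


For au^2+bu+c=0: sum = -b/a, product = c/a.
a=5, b=6, c=6
Sum = -(6)/5 = -6/5
Product = (6)/5 = 6/5


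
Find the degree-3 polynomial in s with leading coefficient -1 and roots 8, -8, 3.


p(s) = -(s - 8)(s + 8)(s - 3)
Expand: -s^3 + 3s^2 + 64s - 192


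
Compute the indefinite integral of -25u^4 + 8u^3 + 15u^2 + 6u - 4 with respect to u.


Reverse power rule on each term:
  ∫ -25u^4 du = -5u^5
  ∫ 8u^3 du = 2u^4
  ∫ 15u^2 du = 5u^3
  ∫ 6u du = 3u^2
  ∫ -4 du = -4u
F(u) = -5u^5 + 2u^4 + 5u^3 + 3u^2 - 4u + C


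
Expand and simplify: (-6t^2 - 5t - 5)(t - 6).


Distribute each term of the first polynomial:
  (-6t^2)(t - 6) = -6t^3 + 36t^2
  (-5t)(t - 6) = -5t^2 + 30t
  (-5)(t - 6) = -5t + 30
Sum: -6t^3 + 31t^2 + 25t + 30


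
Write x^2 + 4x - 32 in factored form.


Roots satisfy r1 + r2 = -b/a = -4 and r1*r2 = c/a = -32.
So r1 = -8, r2 = 4.
x^2 + 4x - 32 = (x - r1)(x - r2) = (x + 8)(x - 4)


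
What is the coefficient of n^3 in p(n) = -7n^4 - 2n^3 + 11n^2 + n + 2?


Read off the coefficient of n^3: -2


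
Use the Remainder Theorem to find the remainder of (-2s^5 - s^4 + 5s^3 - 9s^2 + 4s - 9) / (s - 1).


By the Remainder Theorem, the remainder equals p(1):
  -2*(1)^5 = -2
  -1*(1)^4 = -1
  5*(1)^3 = 5
  -9*(1)^2 = -9
  4*(1)^1 = 4
  constant: -9
Sum: -2 - 1 + 5 - 9 + 4 - 9 = -12


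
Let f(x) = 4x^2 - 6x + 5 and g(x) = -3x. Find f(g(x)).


Substitute g(x) into f:
f(g(x)) = 4*(-3x)^2 + (-6)*(-3x) + 5
(-3x)^2 = 9x^2
Expand and combine: 36x^2 + 18x + 5


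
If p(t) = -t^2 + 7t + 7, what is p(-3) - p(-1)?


p(-3) = -23
p(-1) = -1
p(-3) - p(-1) = -23 + 1 = -22


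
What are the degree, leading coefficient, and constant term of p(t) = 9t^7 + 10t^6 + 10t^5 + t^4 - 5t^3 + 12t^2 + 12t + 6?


Highest power of t is 7, with coefficient 9. Constant term is 6.
Degree = 7, leading coefficient = 9, constant term = 6


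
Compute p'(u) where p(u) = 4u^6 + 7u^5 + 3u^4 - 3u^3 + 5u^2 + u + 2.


Apply the power rule term by term:
  d/du(4u^6) = 24u^5
  d/du(7u^5) = 35u^4
  d/du(3u^4) = 12u^3
  d/du(-3u^3) = -9u^2
  d/du(5u^2) = 10u
  d/du(u) = 1
  d/du(2) = 0
p'(u) = 24u^5 + 35u^4 + 12u^3 - 9u^2 + 10u + 1


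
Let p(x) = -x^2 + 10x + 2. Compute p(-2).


Using direct substitution:
  -1 * (-2)^2 = -4
  10 * (-2)^1 = -20
  constant: 2
Sum = -4 - 20 + 2 = -22


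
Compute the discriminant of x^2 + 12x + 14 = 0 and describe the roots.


D = b^2 - 4ac = (12)^2 - 4(1)(14) = 144 - 56 = 88
Since D > 0: two distinct irrational roots


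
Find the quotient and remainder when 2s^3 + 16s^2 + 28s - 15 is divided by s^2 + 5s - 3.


(2s^3 + 16s^2 + 28s - 15) / (s^2 + 5s - 3)
Step 1: 2s * (s^2 + 5s - 3) = 2s^3 + 10s^2 - 6s; subtract.
Step 2: 6 * (s^2 + 5s - 3) = 6s^2 + 30s - 18; subtract.
Quotient: 2s + 6, Remainder: 4s + 3


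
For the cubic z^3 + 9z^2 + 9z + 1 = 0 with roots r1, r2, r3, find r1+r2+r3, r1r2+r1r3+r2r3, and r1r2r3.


Monic cubic z^3+bz^2+cz+d=0: sum=-b, pairwise sum=c, product=-d.
b=9, c=9, d=1
r1+r2+r3 = -9
r1r2+r1r3+r2r3 = 9
r1r2r3 = -1


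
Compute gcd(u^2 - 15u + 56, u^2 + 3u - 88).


Factor each:
  u^2 - 15u + 56 = (u - 8)(u - 7)
  u^2 + 3u - 88 = (u - 8)(u + 11)
Common monic factor: u - 8


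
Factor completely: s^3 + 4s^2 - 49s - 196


Try integer roots (divisors of -196). s=-4: p(-4)=0.
Divide out (s + 4): quotient is s^2 - 49.
Factor the quadratic: (s - 7)(s + 7)
Result: (s + 4)(s - 7)(s + 7)


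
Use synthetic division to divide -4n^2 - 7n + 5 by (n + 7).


Synthetic division with c = -7. Coefficients: -4, -7, 5
Bring down -4.
  -4 * -7 = 28; 28 - 7 = 21
  21 * -7 = -147; -147 + 5 = -142
Quotient: -4n + 21, Remainder: -142


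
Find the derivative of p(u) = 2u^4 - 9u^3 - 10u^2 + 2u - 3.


Apply the power rule term by term:
  d/du(2u^4) = 8u^3
  d/du(-9u^3) = -27u^2
  d/du(-10u^2) = -20u
  d/du(2u) = 2
  d/du(-3) = 0
p'(u) = 8u^3 - 27u^2 - 20u + 2


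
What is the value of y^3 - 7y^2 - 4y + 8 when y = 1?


Using direct substitution:
  1 * (1)^3 = 1
  -7 * (1)^2 = -7
  -4 * (1)^1 = -4
  constant: 8
Sum = 1 - 7 - 4 + 8 = -2


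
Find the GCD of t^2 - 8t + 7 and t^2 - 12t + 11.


Factor each:
  t^2 - 8t + 7 = (t - 1)(t - 7)
  t^2 - 12t + 11 = (t - 1)(t - 11)
Common monic factor: t - 1


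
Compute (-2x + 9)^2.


Expand (-2x + 9)^2 by repeated multiplication:
= 4x^2 - 36x + 81


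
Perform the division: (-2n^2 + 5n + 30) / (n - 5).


(-2n^2 + 5n + 30) / (n - 5)
Step 1: -2n * (n - 5) = -2n^2 + 10n; subtract.
Step 2: -5 * (n - 5) = -5n + 25; subtract.
Quotient: -2n - 5, Remainder: 5


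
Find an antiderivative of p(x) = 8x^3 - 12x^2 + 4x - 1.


Reverse power rule on each term:
  ∫ 8x^3 dx = 2x^4
  ∫ -12x^2 dx = -4x^3
  ∫ 4x dx = 2x^2
  ∫ -1 dx = -x
F(x) = 2x^4 - 4x^3 + 2x^2 - x + C


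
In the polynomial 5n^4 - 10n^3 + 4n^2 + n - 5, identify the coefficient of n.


Read off the coefficient of n: 1


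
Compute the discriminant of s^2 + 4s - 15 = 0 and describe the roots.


D = b^2 - 4ac = (4)^2 - 4(1)(-15) = 16 + 60 = 76
Since D > 0: two distinct irrational roots


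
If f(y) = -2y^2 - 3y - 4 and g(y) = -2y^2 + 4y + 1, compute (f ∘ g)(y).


Substitute g(y) into f:
f(g(y)) = -2*(-2y^2 + 4y + 1)^2 + (-3)*(-2y^2 + 4y + 1) + (-4)
(-2y^2 + 4y + 1)^2 = 4y^4 - 16y^3 + 12y^2 + 8y + 1
Expand and combine: -8y^4 + 32y^3 - 18y^2 - 28y - 9


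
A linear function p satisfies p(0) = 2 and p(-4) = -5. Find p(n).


p(n) = mn + b. Using p(0)=2, p(-4)=-5:
m = (2 + 5)/(0 + 4) = 7/4 = 7/4
b = 2 - m*(0) = 2 = 2
p(n) = (7/4)n + 2


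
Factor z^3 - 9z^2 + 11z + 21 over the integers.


Try integer roots (divisors of 21). z=3: p(3)=0.
Divide out (z - 3): quotient is z^2 - 6z - 7.
Factor the quadratic: (z + 1)(z - 7)
Result: (z - 3)(z + 1)(z - 7)


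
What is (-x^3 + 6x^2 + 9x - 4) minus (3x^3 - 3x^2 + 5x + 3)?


Distribute the minus sign:
  (-x^3 + 6x^2 + 9x - 4)
- (3x^3 - 3x^2 + 5x + 3)
Negate second polynomial: -3x^3 + 3x^2 - 5x - 3
Add: -4x^3 + 9x^2 + 4x - 7


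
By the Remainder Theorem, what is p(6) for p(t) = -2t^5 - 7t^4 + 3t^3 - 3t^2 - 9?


By the Remainder Theorem, the remainder equals p(6):
  -2*(6)^5 = -15552
  -7*(6)^4 = -9072
  3*(6)^3 = 648
  -3*(6)^2 = -108
  0*(6)^1 = 0
  constant: -9
Sum: -15552 - 9072 + 648 - 108 + 0 - 9 = -24093


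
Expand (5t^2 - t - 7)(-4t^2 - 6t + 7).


Distribute each term of the first polynomial:
  (5t^2)(-4t^2 - 6t + 7) = -20t^4 - 30t^3 + 35t^2
  (-t)(-4t^2 - 6t + 7) = 4t^3 + 6t^2 - 7t
  (-7)(-4t^2 - 6t + 7) = 28t^2 + 42t - 49
Sum: -20t^4 - 26t^3 + 69t^2 + 35t - 49


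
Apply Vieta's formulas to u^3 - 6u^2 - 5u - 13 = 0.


Monic cubic u^3+bu^2+cu+d=0: sum=-b, pairwise sum=c, product=-d.
b=-6, c=-5, d=-13
r1+r2+r3 = 6
r1r2+r1r3+r2r3 = -5
r1r2r3 = 13


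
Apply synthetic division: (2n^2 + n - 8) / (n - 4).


Synthetic division with c = 4. Coefficients: 2, 1, -8
Bring down 2.
  2 * 4 = 8; 8 + 1 = 9
  9 * 4 = 36; 36 - 8 = 28
Quotient: 2n + 9, Remainder: 28


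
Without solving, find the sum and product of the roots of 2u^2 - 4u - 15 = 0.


For au^2+bu+c=0: sum = -b/a, product = c/a.
a=2, b=-4, c=-15
Sum = -(-4)/2 = 2
Product = (-15)/2 = -15/2


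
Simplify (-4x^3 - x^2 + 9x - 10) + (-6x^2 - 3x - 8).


Align terms by degree and add:
  -4x^3 - x^2 + 9x - 10
  -6x^2 - 3x - 8
= -4x^3 - 7x^2 + 6x - 18


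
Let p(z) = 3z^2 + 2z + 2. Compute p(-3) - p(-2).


p(-3) = 23
p(-2) = 10
p(-3) - p(-2) = 23 - 10 = 13


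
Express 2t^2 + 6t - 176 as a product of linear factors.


Roots satisfy r1 + r2 = -b/a = -3 and r1*r2 = c/a = -88.
So r1 = -11, r2 = 8.
2t^2 + 6t - 176 = 2(t - r1)(t - r2) = 2(t + 11)(t - 8)


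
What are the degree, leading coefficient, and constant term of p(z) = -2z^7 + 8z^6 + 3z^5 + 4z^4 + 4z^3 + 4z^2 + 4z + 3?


Highest power of z is 7, with coefficient -2. Constant term is 3.
Degree = 7, leading coefficient = -2, constant term = 3


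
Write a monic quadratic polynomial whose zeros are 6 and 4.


p(y) = (y - 6)(y - 4)
Expand: y^2 - 10y + 24


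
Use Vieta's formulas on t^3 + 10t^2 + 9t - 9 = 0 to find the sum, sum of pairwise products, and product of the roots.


Monic cubic t^3+bt^2+ct+d=0: sum=-b, pairwise sum=c, product=-d.
b=10, c=9, d=-9
r1+r2+r3 = -10
r1r2+r1r3+r2r3 = 9
r1r2r3 = 9


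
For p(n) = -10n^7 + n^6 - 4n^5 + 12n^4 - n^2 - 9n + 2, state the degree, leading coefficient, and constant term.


Highest power of n is 7, with coefficient -10. Constant term is 2.
Degree = 7, leading coefficient = -10, constant term = 2


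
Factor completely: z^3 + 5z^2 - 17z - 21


Try integer roots (divisors of -21). z=-1: p(-1)=0.
Divide out (z + 1): quotient is z^2 + 4z - 21.
Factor the quadratic: (z - 3)(z + 7)
Result: (z + 1)(z - 3)(z + 7)


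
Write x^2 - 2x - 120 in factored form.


Roots satisfy r1 + r2 = -b/a = 2 and r1*r2 = c/a = -120.
So r1 = 12, r2 = -10.
x^2 - 2x - 120 = (x - r1)(x - r2) = (x - 12)(x + 10)


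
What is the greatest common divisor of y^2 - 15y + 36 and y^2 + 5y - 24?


Factor each:
  y^2 - 15y + 36 = (y - 3)(y - 12)
  y^2 + 5y - 24 = (y - 3)(y + 8)
Common monic factor: y - 3


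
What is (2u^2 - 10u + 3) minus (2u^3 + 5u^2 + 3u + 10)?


Distribute the minus sign:
  (2u^2 - 10u + 3)
- (2u^3 + 5u^2 + 3u + 10)
Negate second polynomial: -2u^3 - 5u^2 - 3u - 10
Add: -2u^3 - 3u^2 - 13u - 7


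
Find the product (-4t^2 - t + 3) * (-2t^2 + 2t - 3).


Distribute each term of the first polynomial:
  (-4t^2)(-2t^2 + 2t - 3) = 8t^4 - 8t^3 + 12t^2
  (-t)(-2t^2 + 2t - 3) = 2t^3 - 2t^2 + 3t
  (3)(-2t^2 + 2t - 3) = -6t^2 + 6t - 9
Sum: 8t^4 - 6t^3 + 4t^2 + 9t - 9


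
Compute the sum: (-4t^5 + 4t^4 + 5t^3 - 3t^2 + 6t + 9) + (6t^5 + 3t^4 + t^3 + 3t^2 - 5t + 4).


Align terms by degree and add:
  -4t^5 + 4t^4 + 5t^3 - 3t^2 + 6t + 9
+ 6t^5 + 3t^4 + t^3 + 3t^2 - 5t + 4
= 2t^5 + 7t^4 + 6t^3 + t + 13


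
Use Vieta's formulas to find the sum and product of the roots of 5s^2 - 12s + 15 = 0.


For as^2+bs+c=0: sum = -b/a, product = c/a.
a=5, b=-12, c=15
Sum = -(-12)/5 = 12/5
Product = (15)/5 = 3


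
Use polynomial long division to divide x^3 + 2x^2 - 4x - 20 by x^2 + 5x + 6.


(x^3 + 2x^2 - 4x - 20) / (x^2 + 5x + 6)
Step 1: x * (x^2 + 5x + 6) = x^3 + 5x^2 + 6x; subtract.
Step 2: -3 * (x^2 + 5x + 6) = -3x^2 - 15x - 18; subtract.
Quotient: x - 3, Remainder: 5x - 2


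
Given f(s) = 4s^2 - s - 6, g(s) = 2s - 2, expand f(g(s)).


Substitute g(s) into f:
f(g(s)) = 4*(2s - 2)^2 + (-1)*(2s - 2) + (-6)
(2s - 2)^2 = 4s^2 - 8s + 4
Expand and combine: 16s^2 - 34s + 12


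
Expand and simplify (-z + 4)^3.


Expand (-z + 4)^3 by repeated multiplication:
  (-z + 4)^2 = z^2 - 8z + 16
= -z^3 + 12z^2 - 48z + 64


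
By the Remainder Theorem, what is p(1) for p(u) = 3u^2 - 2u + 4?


By the Remainder Theorem, the remainder equals p(1):
  3*(1)^2 = 3
  -2*(1)^1 = -2
  constant: 4
Sum: 3 - 2 + 4 = 5


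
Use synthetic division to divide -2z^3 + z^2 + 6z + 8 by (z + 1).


Synthetic division with c = -1. Coefficients: -2, 1, 6, 8
Bring down -2.
  -2 * -1 = 2; 2 + 1 = 3
  3 * -1 = -3; -3 + 6 = 3
  3 * -1 = -3; -3 + 8 = 5
Quotient: -2z^2 + 3z + 3, Remainder: 5


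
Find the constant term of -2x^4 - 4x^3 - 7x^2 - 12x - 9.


Read off the constant term: -9


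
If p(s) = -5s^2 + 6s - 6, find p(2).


Using direct substitution:
  -5 * (2)^2 = -20
  6 * (2)^1 = 12
  constant: -6
Sum = -20 + 12 - 6 = -14


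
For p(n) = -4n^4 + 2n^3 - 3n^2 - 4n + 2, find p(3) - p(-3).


p(3) = -307
p(-3) = -391
p(3) - p(-3) = -307 + 391 = 84


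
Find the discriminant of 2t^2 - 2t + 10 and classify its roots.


D = b^2 - 4ac = (-2)^2 - 4(2)(10) = 4 - 80 = -76
Since D < 0: two complex conjugate roots (no real roots)


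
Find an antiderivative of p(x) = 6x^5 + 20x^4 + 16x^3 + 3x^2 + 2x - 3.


Reverse power rule on each term:
  ∫ 6x^5 dx = x^6
  ∫ 20x^4 dx = 4x^5
  ∫ 16x^3 dx = 4x^4
  ∫ 3x^2 dx = x^3
  ∫ 2x dx = x^2
  ∫ -3 dx = -3x
F(x) = x^6 + 4x^5 + 4x^4 + x^3 + x^2 - 3x + C


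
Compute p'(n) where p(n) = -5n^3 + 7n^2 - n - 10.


Apply the power rule term by term:
  d/dn(-5n^3) = -15n^2
  d/dn(7n^2) = 14n
  d/dn(-n) = -1
  d/dn(-10) = 0
p'(n) = -15n^2 + 14n - 1


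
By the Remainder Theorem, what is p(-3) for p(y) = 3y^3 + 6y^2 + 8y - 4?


By the Remainder Theorem, the remainder equals p(-3):
  3*(-3)^3 = -81
  6*(-3)^2 = 54
  8*(-3)^1 = -24
  constant: -4
Sum: -81 + 54 - 24 - 4 = -55


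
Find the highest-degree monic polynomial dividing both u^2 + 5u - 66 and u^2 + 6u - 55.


Factor each:
  u^2 + 5u - 66 = (u + 11)(u - 6)
  u^2 + 6u - 55 = (u + 11)(u - 5)
Common monic factor: u + 11


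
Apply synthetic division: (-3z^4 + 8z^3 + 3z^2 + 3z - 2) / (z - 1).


Synthetic division with c = 1. Coefficients: -3, 8, 3, 3, -2
Bring down -3.
  -3 * 1 = -3; -3 + 8 = 5
  5 * 1 = 5; 5 + 3 = 8
  8 * 1 = 8; 8 + 3 = 11
  11 * 1 = 11; 11 - 2 = 9
Quotient: -3z^3 + 5z^2 + 8z + 11, Remainder: 9


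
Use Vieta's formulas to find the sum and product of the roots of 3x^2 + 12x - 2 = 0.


For ax^2+bx+c=0: sum = -b/a, product = c/a.
a=3, b=12, c=-2
Sum = -(12)/3 = -4
Product = (-2)/3 = -2/3


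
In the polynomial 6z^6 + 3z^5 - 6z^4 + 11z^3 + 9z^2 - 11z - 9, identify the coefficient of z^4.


Read off the coefficient of z^4: -6


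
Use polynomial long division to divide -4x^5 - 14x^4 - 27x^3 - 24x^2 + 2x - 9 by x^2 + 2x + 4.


(-4x^5 - 14x^4 - 27x^3 - 24x^2 + 2x - 9) / (x^2 + 2x + 4)
Step 1: -4x^3 * (x^2 + 2x + 4) = -4x^5 - 8x^4 - 16x^3; subtract.
Step 2: -6x^2 * (x^2 + 2x + 4) = -6x^4 - 12x^3 - 24x^2; subtract.
Step 3: x * (x^2 + 2x + 4) = x^3 + 2x^2 + 4x; subtract.
Step 4: -2 * (x^2 + 2x + 4) = -2x^2 - 4x - 8; subtract.
Quotient: -4x^3 - 6x^2 + x - 2, Remainder: 2x - 1


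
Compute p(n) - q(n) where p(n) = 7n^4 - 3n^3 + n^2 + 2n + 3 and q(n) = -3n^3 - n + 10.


Distribute the minus sign:
  (7n^4 - 3n^3 + n^2 + 2n + 3)
- (-3n^3 - n + 10)
Negate second polynomial: 3n^3 + n - 10
Add: 7n^4 + n^2 + 3n - 7


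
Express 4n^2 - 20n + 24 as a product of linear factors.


Roots satisfy r1 + r2 = -b/a = 5 and r1*r2 = c/a = 6.
So r1 = 2, r2 = 3.
4n^2 - 20n + 24 = 4(n - r1)(n - r2) = 4(n - 2)(n - 3)


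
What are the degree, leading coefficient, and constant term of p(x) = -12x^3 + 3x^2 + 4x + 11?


Highest power of x is 3, with coefficient -12. Constant term is 11.
Degree = 3, leading coefficient = -12, constant term = 11


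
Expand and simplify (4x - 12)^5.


Expand (4x - 12)^5 by repeated multiplication:
  (4x - 12)^2 = 16x^2 - 96x + 144
  (4x - 12)^3 = 64x^3 - 576x^2 + 1728x - 1728
  (4x - 12)^4 = 256x^4 - 3072x^3 + 13824x^2 - 27648x + 20736
= 1024x^5 - 15360x^4 + 92160x^3 - 276480x^2 + 414720x - 248832


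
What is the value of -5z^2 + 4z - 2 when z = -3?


Using direct substitution:
  -5 * (-3)^2 = -45
  4 * (-3)^1 = -12
  constant: -2
Sum = -45 - 12 - 2 = -59


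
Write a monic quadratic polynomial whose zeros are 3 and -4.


p(x) = (x - 3)(x + 4)
Expand: x^2 + x - 12


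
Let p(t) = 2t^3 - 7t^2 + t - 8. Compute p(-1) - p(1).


p(-1) = -18
p(1) = -12
p(-1) - p(1) = -18 + 12 = -6


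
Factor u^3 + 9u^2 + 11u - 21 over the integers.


Try integer roots (divisors of -21). u=-7: p(-7)=0.
Divide out (u + 7): quotient is u^2 + 2u - 3.
Factor the quadratic: (u - 1)(u + 3)
Result: (u + 7)(u - 1)(u + 3)


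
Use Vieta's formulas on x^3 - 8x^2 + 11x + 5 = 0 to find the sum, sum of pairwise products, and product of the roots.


Monic cubic x^3+bx^2+cx+d=0: sum=-b, pairwise sum=c, product=-d.
b=-8, c=11, d=5
r1+r2+r3 = 8
r1r2+r1r3+r2r3 = 11
r1r2r3 = -5


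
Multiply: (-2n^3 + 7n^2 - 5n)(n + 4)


Distribute each term of the first polynomial:
  (-2n^3)(n + 4) = -2n^4 - 8n^3
  (7n^2)(n + 4) = 7n^3 + 28n^2
  (-5n)(n + 4) = -5n^2 - 20n
Sum: -2n^4 - n^3 + 23n^2 - 20n


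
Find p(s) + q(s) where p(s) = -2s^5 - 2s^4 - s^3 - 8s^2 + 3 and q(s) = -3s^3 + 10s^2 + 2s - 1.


Align terms by degree and add:
  -2s^5 - 2s^4 - s^3 - 8s^2 + 3
  -3s^3 + 10s^2 + 2s - 1
= -2s^5 - 2s^4 - 4s^3 + 2s^2 + 2s + 2


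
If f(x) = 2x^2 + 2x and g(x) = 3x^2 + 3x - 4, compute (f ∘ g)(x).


Substitute g(x) into f:
f(g(x)) = 2*(3x^2 + 3x - 4)^2 + 2*(3x^2 + 3x - 4)
(3x^2 + 3x - 4)^2 = 9x^4 + 18x^3 - 15x^2 - 24x + 16
Expand and combine: 18x^4 + 36x^3 - 24x^2 - 42x + 24


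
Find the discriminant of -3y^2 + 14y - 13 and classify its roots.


D = b^2 - 4ac = (14)^2 - 4(-3)(-13) = 196 - 156 = 40
Since D > 0: two distinct irrational roots


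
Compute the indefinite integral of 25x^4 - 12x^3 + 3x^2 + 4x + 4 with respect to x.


Reverse power rule on each term:
  ∫ 25x^4 dx = 5x^5
  ∫ -12x^3 dx = -3x^4
  ∫ 3x^2 dx = x^3
  ∫ 4x dx = 2x^2
  ∫ 4 dx = 4x
F(x) = 5x^5 - 3x^4 + x^3 + 2x^2 + 4x + C


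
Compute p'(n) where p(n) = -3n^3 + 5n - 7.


Apply the power rule term by term:
  d/dn(-3n^3) = -9n^2
  d/dn(5n) = 5
  d/dn(-7) = 0
p'(n) = -9n^2 + 5


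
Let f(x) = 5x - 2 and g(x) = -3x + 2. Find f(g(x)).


Substitute g(x) into f:
f(g(x)) = 5*(-3x + 2) + (-2)
Expand and combine: -15x + 8


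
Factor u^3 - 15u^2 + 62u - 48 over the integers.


Try integer roots (divisors of -48). u=6: p(6)=0.
Divide out (u - 6): quotient is u^2 - 9u + 8.
Factor the quadratic: (u - 1)(u - 8)
Result: (u - 6)(u - 1)(u - 8)


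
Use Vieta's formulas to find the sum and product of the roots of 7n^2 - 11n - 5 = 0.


For an^2+bn+c=0: sum = -b/a, product = c/a.
a=7, b=-11, c=-5
Sum = -(-11)/7 = 11/7
Product = (-5)/7 = -5/7


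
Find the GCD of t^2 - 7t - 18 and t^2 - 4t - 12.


Factor each:
  t^2 - 7t - 18 = (t + 2)(t - 9)
  t^2 - 4t - 12 = (t + 2)(t - 6)
Common monic factor: t + 2


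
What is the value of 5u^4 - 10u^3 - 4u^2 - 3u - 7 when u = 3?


Using direct substitution:
  5 * (3)^4 = 405
  -10 * (3)^3 = -270
  -4 * (3)^2 = -36
  -3 * (3)^1 = -9
  constant: -7
Sum = 405 - 270 - 36 - 9 - 7 = 83


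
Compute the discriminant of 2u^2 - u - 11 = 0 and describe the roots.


D = b^2 - 4ac = (-1)^2 - 4(2)(-11) = 1 + 88 = 89
Since D > 0: two distinct irrational roots


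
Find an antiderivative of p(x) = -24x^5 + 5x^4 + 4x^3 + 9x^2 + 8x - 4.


Reverse power rule on each term:
  ∫ -24x^5 dx = -4x^6
  ∫ 5x^4 dx = x^5
  ∫ 4x^3 dx = x^4
  ∫ 9x^2 dx = 3x^3
  ∫ 8x dx = 4x^2
  ∫ -4 dx = -4x
F(x) = -4x^6 + x^5 + x^4 + 3x^3 + 4x^2 - 4x + C


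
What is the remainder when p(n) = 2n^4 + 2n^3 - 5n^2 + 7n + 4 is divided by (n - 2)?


By the Remainder Theorem, the remainder equals p(2):
  2*(2)^4 = 32
  2*(2)^3 = 16
  -5*(2)^2 = -20
  7*(2)^1 = 14
  constant: 4
Sum: 32 + 16 - 20 + 14 + 4 = 46


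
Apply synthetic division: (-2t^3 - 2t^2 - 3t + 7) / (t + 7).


Synthetic division with c = -7. Coefficients: -2, -2, -3, 7
Bring down -2.
  -2 * -7 = 14; 14 - 2 = 12
  12 * -7 = -84; -84 - 3 = -87
  -87 * -7 = 609; 609 + 7 = 616
Quotient: -2t^2 + 12t - 87, Remainder: 616


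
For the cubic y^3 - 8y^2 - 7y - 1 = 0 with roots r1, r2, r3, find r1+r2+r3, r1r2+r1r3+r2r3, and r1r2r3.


Monic cubic y^3+by^2+cy+d=0: sum=-b, pairwise sum=c, product=-d.
b=-8, c=-7, d=-1
r1+r2+r3 = 8
r1r2+r1r3+r2r3 = -7
r1r2r3 = 1


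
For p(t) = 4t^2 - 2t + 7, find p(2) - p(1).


p(2) = 19
p(1) = 9
p(2) - p(1) = 19 - 9 = 10


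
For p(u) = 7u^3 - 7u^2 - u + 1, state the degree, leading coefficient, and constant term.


Highest power of u is 3, with coefficient 7. Constant term is 1.
Degree = 3, leading coefficient = 7, constant term = 1


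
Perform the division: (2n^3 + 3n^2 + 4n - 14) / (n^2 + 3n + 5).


(2n^3 + 3n^2 + 4n - 14) / (n^2 + 3n + 5)
Step 1: 2n * (n^2 + 3n + 5) = 2n^3 + 6n^2 + 10n; subtract.
Step 2: -3 * (n^2 + 3n + 5) = -3n^2 - 9n - 15; subtract.
Quotient: 2n - 3, Remainder: 3n + 1


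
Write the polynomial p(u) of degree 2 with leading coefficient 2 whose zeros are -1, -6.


p(u) = 2(u + 1)(u + 6)
Expand: 2u^2 + 14u + 12


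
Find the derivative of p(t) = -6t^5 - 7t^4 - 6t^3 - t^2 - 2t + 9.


Apply the power rule term by term:
  d/dt(-6t^5) = -30t^4
  d/dt(-7t^4) = -28t^3
  d/dt(-6t^3) = -18t^2
  d/dt(-t^2) = -2t
  d/dt(-2t) = -2
  d/dt(9) = 0
p'(t) = -30t^4 - 28t^3 - 18t^2 - 2t - 2


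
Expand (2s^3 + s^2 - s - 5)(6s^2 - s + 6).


Distribute each term of the first polynomial:
  (2s^3)(6s^2 - s + 6) = 12s^5 - 2s^4 + 12s^3
  (s^2)(6s^2 - s + 6) = 6s^4 - s^3 + 6s^2
  (-s)(6s^2 - s + 6) = -6s^3 + s^2 - 6s
  (-5)(6s^2 - s + 6) = -30s^2 + 5s - 30
Sum: 12s^5 + 4s^4 + 5s^3 - 23s^2 - s - 30


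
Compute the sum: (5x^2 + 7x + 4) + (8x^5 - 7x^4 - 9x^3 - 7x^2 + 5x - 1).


Align terms by degree and add:
  5x^2 + 7x + 4
+ 8x^5 - 7x^4 - 9x^3 - 7x^2 + 5x - 1
= 8x^5 - 7x^4 - 9x^3 - 2x^2 + 12x + 3


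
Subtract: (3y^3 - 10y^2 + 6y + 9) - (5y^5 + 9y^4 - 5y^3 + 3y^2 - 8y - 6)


Distribute the minus sign:
  (3y^3 - 10y^2 + 6y + 9)
- (5y^5 + 9y^4 - 5y^3 + 3y^2 - 8y - 6)
Negate second polynomial: -5y^5 - 9y^4 + 5y^3 - 3y^2 + 8y + 6
Add: -5y^5 - 9y^4 + 8y^3 - 13y^2 + 14y + 15


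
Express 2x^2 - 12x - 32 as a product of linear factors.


Roots satisfy r1 + r2 = -b/a = 6 and r1*r2 = c/a = -16.
So r1 = -2, r2 = 8.
2x^2 - 12x - 32 = 2(x - r1)(x - r2) = 2(x + 2)(x - 8)


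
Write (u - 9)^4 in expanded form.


Expand (u - 9)^4 by repeated multiplication:
  (u - 9)^2 = u^2 - 18u + 81
  (u - 9)^3 = u^3 - 27u^2 + 243u - 729
= u^4 - 36u^3 + 486u^2 - 2916u + 6561


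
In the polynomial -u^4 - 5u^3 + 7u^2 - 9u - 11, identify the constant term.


Read off the constant term: -11


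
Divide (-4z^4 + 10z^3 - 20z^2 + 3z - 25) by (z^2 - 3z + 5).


(-4z^4 + 10z^3 - 20z^2 + 3z - 25) / (z^2 - 3z + 5)
Step 1: -4z^2 * (z^2 - 3z + 5) = -4z^4 + 12z^3 - 20z^2; subtract.
Step 2: -2z * (z^2 - 3z + 5) = -2z^3 + 6z^2 - 10z; subtract.
Step 3: -6 * (z^2 - 3z + 5) = -6z^2 + 18z - 30; subtract.
Quotient: -4z^2 - 2z - 6, Remainder: -5z + 5


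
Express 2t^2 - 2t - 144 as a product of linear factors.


Roots satisfy r1 + r2 = -b/a = 1 and r1*r2 = c/a = -72.
So r1 = 9, r2 = -8.
2t^2 - 2t - 144 = 2(t - r1)(t - r2) = 2(t - 9)(t + 8)


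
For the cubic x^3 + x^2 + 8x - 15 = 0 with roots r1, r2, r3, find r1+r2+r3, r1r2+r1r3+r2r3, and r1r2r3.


Monic cubic x^3+bx^2+cx+d=0: sum=-b, pairwise sum=c, product=-d.
b=1, c=8, d=-15
r1+r2+r3 = -1
r1r2+r1r3+r2r3 = 8
r1r2r3 = 15


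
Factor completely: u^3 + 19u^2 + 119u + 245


Try integer roots (divisors of 245). u=-7: p(-7)=0.
Divide out (u + 7): quotient is u^2 + 12u + 35.
Factor the quadratic: (u + 5)(u + 7)
Result: (u + 7)(u + 5)(u + 7)


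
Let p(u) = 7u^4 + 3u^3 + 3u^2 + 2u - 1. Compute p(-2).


Using direct substitution:
  7 * (-2)^4 = 112
  3 * (-2)^3 = -24
  3 * (-2)^2 = 12
  2 * (-2)^1 = -4
  constant: -1
Sum = 112 - 24 + 12 - 4 - 1 = 95


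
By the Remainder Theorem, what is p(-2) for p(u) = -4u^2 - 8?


By the Remainder Theorem, the remainder equals p(-2):
  -4*(-2)^2 = -16
  0*(-2)^1 = 0
  constant: -8
Sum: -16 + 0 - 8 = -24


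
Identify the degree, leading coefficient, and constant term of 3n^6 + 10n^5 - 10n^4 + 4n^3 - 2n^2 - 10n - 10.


Highest power of n is 6, with coefficient 3. Constant term is -10.
Degree = 6, leading coefficient = 3, constant term = -10


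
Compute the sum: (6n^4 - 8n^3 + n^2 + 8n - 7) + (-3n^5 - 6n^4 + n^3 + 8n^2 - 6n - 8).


Align terms by degree and add:
  6n^4 - 8n^3 + n^2 + 8n - 7
  -3n^5 - 6n^4 + n^3 + 8n^2 - 6n - 8
= -3n^5 - 7n^3 + 9n^2 + 2n - 15


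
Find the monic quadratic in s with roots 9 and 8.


p(s) = (s - 9)(s - 8)
Expand: s^2 - 17s + 72


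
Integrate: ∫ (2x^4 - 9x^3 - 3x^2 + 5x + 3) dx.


Reverse power rule on each term:
  ∫ 2x^4 dx = (2/5)x^5
  ∫ -9x^3 dx = -(9/4)x^4
  ∫ -3x^2 dx = -x^3
  ∫ 5x dx = (5/2)x^2
  ∫ 3 dx = 3x
F(x) = (2/5)x^5 - (9/4)x^4 - x^3 + (5/2)x^2 + 3x + C


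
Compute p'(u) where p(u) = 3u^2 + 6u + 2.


Apply the power rule term by term:
  d/du(3u^2) = 6u
  d/du(6u) = 6
  d/du(2) = 0
p'(u) = 6u + 6


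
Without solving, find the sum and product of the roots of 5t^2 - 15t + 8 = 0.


For at^2+bt+c=0: sum = -b/a, product = c/a.
a=5, b=-15, c=8
Sum = -(-15)/5 = 3
Product = (8)/5 = 8/5


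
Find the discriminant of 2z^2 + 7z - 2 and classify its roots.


D = b^2 - 4ac = (7)^2 - 4(2)(-2) = 49 + 16 = 65
Since D > 0: two distinct irrational roots


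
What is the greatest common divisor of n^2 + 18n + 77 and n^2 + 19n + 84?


Factor each:
  n^2 + 18n + 77 = (n + 7)(n + 11)
  n^2 + 19n + 84 = (n + 7)(n + 12)
Common monic factor: n + 7


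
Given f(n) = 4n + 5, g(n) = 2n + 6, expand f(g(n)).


Substitute g(n) into f:
f(g(n)) = 4*(2n + 6) + 5
Expand and combine: 8n + 29


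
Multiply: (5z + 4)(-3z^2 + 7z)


Distribute each term of the first polynomial:
  (5z)(-3z^2 + 7z) = -15z^3 + 35z^2
  (4)(-3z^2 + 7z) = -12z^2 + 28z
Sum: -15z^3 + 23z^2 + 28z


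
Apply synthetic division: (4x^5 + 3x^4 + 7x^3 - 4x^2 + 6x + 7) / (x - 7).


Synthetic division with c = 7. Coefficients: 4, 3, 7, -4, 6, 7
Bring down 4.
  4 * 7 = 28; 28 + 3 = 31
  31 * 7 = 217; 217 + 7 = 224
  224 * 7 = 1568; 1568 - 4 = 1564
  1564 * 7 = 10948; 10948 + 6 = 10954
  10954 * 7 = 76678; 76678 + 7 = 76685
Quotient: 4x^4 + 31x^3 + 224x^2 + 1564x + 10954, Remainder: 76685


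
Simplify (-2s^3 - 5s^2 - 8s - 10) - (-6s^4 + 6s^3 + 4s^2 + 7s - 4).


Distribute the minus sign:
  (-2s^3 - 5s^2 - 8s - 10)
- (-6s^4 + 6s^3 + 4s^2 + 7s - 4)
Negate second polynomial: 6s^4 - 6s^3 - 4s^2 - 7s + 4
Add: 6s^4 - 8s^3 - 9s^2 - 15s - 6


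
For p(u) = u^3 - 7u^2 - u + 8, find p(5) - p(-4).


p(5) = -47
p(-4) = -164
p(5) - p(-4) = -47 + 164 = 117


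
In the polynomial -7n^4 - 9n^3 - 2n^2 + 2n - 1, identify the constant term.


Read off the constant term: -1


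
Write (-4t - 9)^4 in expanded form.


Expand (-4t - 9)^4 by repeated multiplication:
  (-4t - 9)^2 = 16t^2 + 72t + 81
  (-4t - 9)^3 = -64t^3 - 432t^2 - 972t - 729
= 256t^4 + 2304t^3 + 7776t^2 + 11664t + 6561


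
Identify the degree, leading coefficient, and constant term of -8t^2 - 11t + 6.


Highest power of t is 2, with coefficient -8. Constant term is 6.
Degree = 2, leading coefficient = -8, constant term = 6


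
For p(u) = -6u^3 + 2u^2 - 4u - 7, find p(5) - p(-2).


p(5) = -727
p(-2) = 57
p(5) - p(-2) = -727 - 57 = -784


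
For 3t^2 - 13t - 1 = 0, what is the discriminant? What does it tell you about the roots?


D = b^2 - 4ac = (-13)^2 - 4(3)(-1) = 169 + 12 = 181
Since D > 0: two distinct irrational roots


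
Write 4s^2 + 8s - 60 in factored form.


Roots satisfy r1 + r2 = -b/a = -2 and r1*r2 = c/a = -15.
So r1 = 3, r2 = -5.
4s^2 + 8s - 60 = 4(s - r1)(s - r2) = 4(s - 3)(s + 5)


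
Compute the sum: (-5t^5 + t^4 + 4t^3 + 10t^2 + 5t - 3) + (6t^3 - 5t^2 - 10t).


Align terms by degree and add:
  -5t^5 + t^4 + 4t^3 + 10t^2 + 5t - 3
+ 6t^3 - 5t^2 - 10t
= -5t^5 + t^4 + 10t^3 + 5t^2 - 5t - 3


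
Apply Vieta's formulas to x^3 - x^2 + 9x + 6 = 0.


Monic cubic x^3+bx^2+cx+d=0: sum=-b, pairwise sum=c, product=-d.
b=-1, c=9, d=6
r1+r2+r3 = 1
r1r2+r1r3+r2r3 = 9
r1r2r3 = -6


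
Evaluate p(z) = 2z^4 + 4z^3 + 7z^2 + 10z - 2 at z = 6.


Using direct substitution:
  2 * (6)^4 = 2592
  4 * (6)^3 = 864
  7 * (6)^2 = 252
  10 * (6)^1 = 60
  constant: -2
Sum = 2592 + 864 + 252 + 60 - 2 = 3766


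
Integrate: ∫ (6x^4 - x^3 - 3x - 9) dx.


Reverse power rule on each term:
  ∫ 6x^4 dx = (6/5)x^5
  ∫ -x^3 dx = -(1/4)x^4
  ∫ -3x dx = -(3/2)x^2
  ∫ -9 dx = -9x
F(x) = (6/5)x^5 - (1/4)x^4 - (3/2)x^2 - 9x + C


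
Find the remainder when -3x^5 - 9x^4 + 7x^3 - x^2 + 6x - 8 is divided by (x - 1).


By the Remainder Theorem, the remainder equals p(1):
  -3*(1)^5 = -3
  -9*(1)^4 = -9
  7*(1)^3 = 7
  -1*(1)^2 = -1
  6*(1)^1 = 6
  constant: -8
Sum: -3 - 9 + 7 - 1 + 6 - 8 = -8


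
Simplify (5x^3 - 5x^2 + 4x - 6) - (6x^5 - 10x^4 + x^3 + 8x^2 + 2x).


Distribute the minus sign:
  (5x^3 - 5x^2 + 4x - 6)
- (6x^5 - 10x^4 + x^3 + 8x^2 + 2x)
Negate second polynomial: -6x^5 + 10x^4 - x^3 - 8x^2 - 2x
Add: -6x^5 + 10x^4 + 4x^3 - 13x^2 + 2x - 6


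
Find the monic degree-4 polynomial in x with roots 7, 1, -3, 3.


p(x) = (x - 7)(x - 1)(x + 3)(x - 3)
Expand: x^4 - 8x^3 - 2x^2 + 72x - 63


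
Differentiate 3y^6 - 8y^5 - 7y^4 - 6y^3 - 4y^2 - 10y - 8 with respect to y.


Apply the power rule term by term:
  d/dy(3y^6) = 18y^5
  d/dy(-8y^5) = -40y^4
  d/dy(-7y^4) = -28y^3
  d/dy(-6y^3) = -18y^2
  d/dy(-4y^2) = -8y
  d/dy(-10y) = -10
  d/dy(-8) = 0
p'(y) = 18y^5 - 40y^4 - 28y^3 - 18y^2 - 8y - 10


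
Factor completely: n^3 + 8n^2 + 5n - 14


Try integer roots (divisors of -14). n=1: p(1)=0.
Divide out (n - 1): quotient is n^2 + 9n + 14.
Factor the quadratic: (n + 7)(n + 2)
Result: (n - 1)(n + 7)(n + 2)


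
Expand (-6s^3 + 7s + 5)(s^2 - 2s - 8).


Distribute each term of the first polynomial:
  (-6s^3)(s^2 - 2s - 8) = -6s^5 + 12s^4 + 48s^3
  (7s)(s^2 - 2s - 8) = 7s^3 - 14s^2 - 56s
  (5)(s^2 - 2s - 8) = 5s^2 - 10s - 40
Sum: -6s^5 + 12s^4 + 55s^3 - 9s^2 - 66s - 40


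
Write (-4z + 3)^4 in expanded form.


Expand (-4z + 3)^4 by repeated multiplication:
  (-4z + 3)^2 = 16z^2 - 24z + 9
  (-4z + 3)^3 = -64z^3 + 144z^2 - 108z + 27
= 256z^4 - 768z^3 + 864z^2 - 432z + 81


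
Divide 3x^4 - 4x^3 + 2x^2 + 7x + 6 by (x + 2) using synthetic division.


Synthetic division with c = -2. Coefficients: 3, -4, 2, 7, 6
Bring down 3.
  3 * -2 = -6; -6 - 4 = -10
  -10 * -2 = 20; 20 + 2 = 22
  22 * -2 = -44; -44 + 7 = -37
  -37 * -2 = 74; 74 + 6 = 80
Quotient: 3x^3 - 10x^2 + 22x - 37, Remainder: 80


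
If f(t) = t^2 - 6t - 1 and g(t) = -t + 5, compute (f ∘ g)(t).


Substitute g(t) into f:
f(g(t)) = 1*(-t + 5)^2 + (-6)*(-t + 5) + (-1)
(-t + 5)^2 = t^2 - 10t + 25
Expand and combine: t^2 - 4t - 6


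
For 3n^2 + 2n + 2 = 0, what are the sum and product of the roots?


For an^2+bn+c=0: sum = -b/a, product = c/a.
a=3, b=2, c=2
Sum = -(2)/3 = -2/3
Product = (2)/3 = 2/3


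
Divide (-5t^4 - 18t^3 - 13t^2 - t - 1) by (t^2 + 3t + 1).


(-5t^4 - 18t^3 - 13t^2 - t - 1) / (t^2 + 3t + 1)
Step 1: -5t^2 * (t^2 + 3t + 1) = -5t^4 - 15t^3 - 5t^2; subtract.
Step 2: -3t * (t^2 + 3t + 1) = -3t^3 - 9t^2 - 3t; subtract.
Step 3: 1 * (t^2 + 3t + 1) = t^2 + 3t + 1; subtract.
Quotient: -5t^2 - 3t + 1, Remainder: -t - 2


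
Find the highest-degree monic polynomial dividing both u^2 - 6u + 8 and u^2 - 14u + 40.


Factor each:
  u^2 - 6u + 8 = (u - 4)(u - 2)
  u^2 - 14u + 40 = (u - 4)(u - 10)
Common monic factor: u - 4
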